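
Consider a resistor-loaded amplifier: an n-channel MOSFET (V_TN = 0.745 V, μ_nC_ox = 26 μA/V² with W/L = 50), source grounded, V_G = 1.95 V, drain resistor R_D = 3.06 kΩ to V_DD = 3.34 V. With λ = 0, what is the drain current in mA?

V_GS = V_G = 1.95 V, so V_ov = 1.95 − 0.745 = 1.21 V.
k_n = μ_nC_ox · (W/L) = 1.3 mA/V².
Assume saturation: I_D = ½ k_n V_ov² = 0.5 × 1.3 × 1.21² = 0.944 mA, giving V_DS = V_DD − I_D R_D = 3.34 − 0.944 × 3.06 = 0.452 V.
But 0.452 V < V_ov = 1.21 V, so the device is actually in triode.
In triode I_D = k_n[V_ov V_DS − ½ V_DS²] and I_D = (V_DD − V_DS)/R_D. Equating: 1.99 V_DS² − 5.793 V_DS + 3.34 = 0, giving V_DS = 0.792 V (the root below V_ov).
I_D = (3.34 − 0.792) / 3.06 = 0.833 mA.

I_D = 0.833 mA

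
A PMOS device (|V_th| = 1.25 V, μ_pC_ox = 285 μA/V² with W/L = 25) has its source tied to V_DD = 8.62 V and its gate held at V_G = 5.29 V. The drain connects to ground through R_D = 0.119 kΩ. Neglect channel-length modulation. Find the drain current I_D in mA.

V_SG = V_DD − V_G = 8.62 − 5.29 = 3.33 V, so V_ov = 3.33 − 1.25 = 2.08 V.
k_p = μ_pC_ox · (W/L) = 7.125 mA/V².
Assume saturation: I_D = ½ k_p V_ov² = 0.5 × 7.125 × 2.08² = 15.4 mA, giving V_SD = V_DD − I_D R_D = 8.62 − 15.4 × 0.119 = 6.79 V.
V_SD = 6.79 V ≥ V_ov = 2.08 V, confirming saturation.

I_D = 15.4 mA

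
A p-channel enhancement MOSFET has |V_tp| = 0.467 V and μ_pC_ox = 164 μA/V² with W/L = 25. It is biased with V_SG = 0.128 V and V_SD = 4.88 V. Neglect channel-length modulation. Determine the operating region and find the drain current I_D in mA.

Cutoff; I_D = 0 mA

V_SG = 0.128 V < |V_tp| = 0.467 V, so the transistor is in cutoff.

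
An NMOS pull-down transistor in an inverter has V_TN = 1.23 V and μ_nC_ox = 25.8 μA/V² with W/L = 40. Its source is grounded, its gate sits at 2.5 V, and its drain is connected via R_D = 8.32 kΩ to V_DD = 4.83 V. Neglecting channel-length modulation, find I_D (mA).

V_GS = V_G = 2.5 V, so V_ov = 2.5 − 1.23 = 1.27 V.
k_n = μ_nC_ox · (W/L) = 1.032 mA/V².
Assume saturation: I_D = ½ k_n V_ov² = 0.5 × 1.032 × 1.27² = 0.832 mA, giving V_DS = V_DD − I_D R_D = 4.83 − 0.832 × 8.32 = -2.09 V.
But -2.09 V < V_ov = 1.27 V, so the device is actually in triode.
In triode I_D = k_n[V_ov V_DS − ½ V_DS²] and I_D = (V_DD − V_DS)/R_D. Equating: 4.29 V_DS² − 11.9 V_DS + 4.83 = 0, giving V_DS = 0.494 V (the root below V_ov).
I_D = (4.83 − 0.494) / 8.32 = 0.521 mA.

I_D = 0.521 mA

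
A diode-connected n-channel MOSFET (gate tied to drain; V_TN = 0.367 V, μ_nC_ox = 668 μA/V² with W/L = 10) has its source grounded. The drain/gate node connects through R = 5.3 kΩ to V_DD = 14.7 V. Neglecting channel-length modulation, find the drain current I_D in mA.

With gate tied to drain, V_GS = V_DS ≥ V_GS − V_TN, so the device is in saturation.
k_n = μ_nC_ox · (W/L) = 6.68 mA/V².
KCL at the drain: ½ k_n (V_GS − V_TN)² = (V_DD − V_GS)/R.
Let x = V_GS − 0.367. Then 17.7 x² + x − 14.33 = 0, giving x = 0.872 V (positive root), so V_GS = 1.24 V.
I_D = (V_DD − V_GS)/R = (14.7 − 1.24) / 5.3 = 2.54 mA.

I_D = 2.54 mA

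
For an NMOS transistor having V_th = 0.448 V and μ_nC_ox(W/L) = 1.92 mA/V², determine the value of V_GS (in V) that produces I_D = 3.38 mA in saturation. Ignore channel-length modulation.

V_GS = 2.32 V

In saturation I_D = ½ k_n (V_GS − V_th)², so V_GS − V_th = √(2 I_D / k_n) = √(2 × 3.38 / 1.92) = 1.88 V.
V_GS = 0.448 + 1.88 = 2.32 V.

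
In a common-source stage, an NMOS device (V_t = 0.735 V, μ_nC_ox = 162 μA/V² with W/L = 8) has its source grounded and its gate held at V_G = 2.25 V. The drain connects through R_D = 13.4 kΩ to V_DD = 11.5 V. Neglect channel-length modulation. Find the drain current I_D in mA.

I_D = 0.821 mA

V_GS = V_G = 2.25 V, so V_ov = 2.25 − 0.735 = 1.52 V.
k_n = μ_nC_ox · (W/L) = 1.296 mA/V².
Assume saturation: I_D = ½ k_n V_ov² = 0.5 × 1.296 × 1.52² = 1.49 mA, giving V_DS = V_DD − I_D R_D = 11.5 − 1.49 × 13.4 = -8.43 V.
But -8.43 V < V_ov = 1.52 V, so the device is actually in triode.
In triode I_D = k_n[V_ov V_DS − ½ V_DS²] and I_D = (V_DD − V_DS)/R_D. Equating: 8.68 V_DS² − 27.31 V_DS + 11.5 = 0, giving V_DS = 0.501 V (the root below V_ov).
I_D = (11.5 − 0.501) / 13.4 = 0.821 mA.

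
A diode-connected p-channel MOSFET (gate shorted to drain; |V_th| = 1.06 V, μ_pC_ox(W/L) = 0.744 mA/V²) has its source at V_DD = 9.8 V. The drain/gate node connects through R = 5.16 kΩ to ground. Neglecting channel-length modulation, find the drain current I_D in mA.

With gate tied to drain, V_SG = V_SD ≥ V_SG − |V_th|, so the device is in saturation.
KCL at the drain: ½ k_p (V_SG − |V_th|)² = (V_DD − V_SG)/R.
Let x = V_SG − 1.06. Then 1.92 x² + x − 8.74 = 0, giving x = 1.89 V (positive root), so V_SG = 2.95 V.
I_D = (V_DD − V_SG)/R = (9.8 − 2.95) / 5.16 = 1.33 mA.

I_D = 1.33 mA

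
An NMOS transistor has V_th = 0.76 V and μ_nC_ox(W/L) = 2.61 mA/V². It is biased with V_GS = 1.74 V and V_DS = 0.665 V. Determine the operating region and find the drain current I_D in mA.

V_ov = V_GS − V_th = 1.74 − 0.76 = 0.98 V.
Since V_DS = 0.665 V < V_ov = 0.98 V, the device is in the triode region.
I_D = k_n [V_ov · V_DS − ½ V_DS²] = 2.61 × [0.98 × 0.665 − 0.5 × 0.665²] = 1.12 mA.

Triode; I_D = 1.12 mA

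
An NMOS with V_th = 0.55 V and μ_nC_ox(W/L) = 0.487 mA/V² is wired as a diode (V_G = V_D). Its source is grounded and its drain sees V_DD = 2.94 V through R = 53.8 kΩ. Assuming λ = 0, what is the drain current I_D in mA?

With gate tied to drain, V_GS = V_DS ≥ V_GS − V_th, so the device is in saturation.
KCL at the drain: ½ k_n (V_GS − V_th)² = (V_DD − V_GS)/R.
Let x = V_GS − 0.55. Then 13.1 x² + x − 2.39 = 0, giving x = 0.391 V (positive root), so V_GS = 0.941 V.
I_D = (V_DD − V_GS)/R = (2.94 − 0.941) / 53.8 = 0.0372 mA.

I_D = 0.0372 mA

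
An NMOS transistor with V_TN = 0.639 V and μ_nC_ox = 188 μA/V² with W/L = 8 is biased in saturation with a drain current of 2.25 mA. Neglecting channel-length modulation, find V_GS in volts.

V_GS = 2.37 V

k_n = μ_nC_ox · (W/L) = 1.504 mA/V².
In saturation I_D = ½ k_n (V_GS − V_TN)², so V_GS − V_TN = √(2 I_D / k_n) = √(2 × 2.25 / 1.504) = 1.73 V.
V_GS = 0.639 + 1.73 = 2.37 V.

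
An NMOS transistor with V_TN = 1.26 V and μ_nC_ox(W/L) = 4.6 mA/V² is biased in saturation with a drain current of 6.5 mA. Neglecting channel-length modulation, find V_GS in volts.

In saturation I_D = ½ k_n (V_GS − V_TN)², so V_GS − V_TN = √(2 I_D / k_n) = √(2 × 6.5 / 4.6) = 1.68 V.
V_GS = 1.26 + 1.68 = 2.94 V.

V_GS = 2.94 V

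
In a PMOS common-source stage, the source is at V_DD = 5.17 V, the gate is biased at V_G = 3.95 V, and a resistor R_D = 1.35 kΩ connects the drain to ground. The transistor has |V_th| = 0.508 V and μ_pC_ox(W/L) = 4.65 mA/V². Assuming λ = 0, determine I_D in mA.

V_SG = V_DD − V_G = 5.17 − 3.95 = 1.22 V, so V_ov = 1.22 − 0.508 = 0.712 V.
Assume saturation: I_D = ½ k_p V_ov² = 0.5 × 4.65 × 0.712² = 1.18 mA, giving V_SD = V_DD − I_D R_D = 5.17 − 1.18 × 1.35 = 3.58 V.
V_SD = 3.58 V ≥ V_ov = 0.712 V, confirming saturation.

I_D = 1.18 mA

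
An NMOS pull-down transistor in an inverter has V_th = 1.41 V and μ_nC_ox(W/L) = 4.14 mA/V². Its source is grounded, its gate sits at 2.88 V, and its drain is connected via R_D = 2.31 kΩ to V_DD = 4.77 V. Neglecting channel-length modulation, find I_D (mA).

V_GS = V_G = 2.88 V, so V_ov = 2.88 − 1.41 = 1.47 V.
Assume saturation: I_D = ½ k_n V_ov² = 0.5 × 4.14 × 1.47² = 4.47 mA, giving V_DS = V_DD − I_D R_D = 4.77 − 4.47 × 2.31 = -5.56 V.
But -5.56 V < V_ov = 1.47 V, so the device is actually in triode.
In triode I_D = k_n[V_ov V_DS − ½ V_DS²] and I_D = (V_DD − V_DS)/R_D. Equating: 4.78 V_DS² − 15.06 V_DS + 4.77 = 0, giving V_DS = 0.357 V (the root below V_ov).
I_D = (4.77 − 0.357) / 2.31 = 1.91 mA.

I_D = 1.91 mA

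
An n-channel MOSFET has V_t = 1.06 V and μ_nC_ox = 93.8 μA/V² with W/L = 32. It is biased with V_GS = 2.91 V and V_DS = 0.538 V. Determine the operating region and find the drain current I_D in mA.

Triode; I_D = 2.55 mA

k_n = μ_nC_ox · (W/L) = 3.002 mA/V².
V_ov = V_GS − V_t = 2.91 − 1.06 = 1.85 V.
Since V_DS = 0.538 V < V_ov = 1.85 V, the device is in the triode region.
I_D = k_n [V_ov · V_DS − ½ V_DS²] = 3.002 × [1.85 × 0.538 − 0.5 × 0.538²] = 2.55 mA.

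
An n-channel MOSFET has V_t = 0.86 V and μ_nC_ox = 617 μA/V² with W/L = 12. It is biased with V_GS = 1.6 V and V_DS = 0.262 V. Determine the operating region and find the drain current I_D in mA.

Triode; I_D = 1.18 mA

k_n = μ_nC_ox · (W/L) = 7.404 mA/V².
V_ov = V_GS − V_t = 1.6 − 0.86 = 0.74 V.
Since V_DS = 0.262 V < V_ov = 0.74 V, the device is in the triode region.
I_D = k_n [V_ov · V_DS − ½ V_DS²] = 7.404 × [0.74 × 0.262 − 0.5 × 0.262²] = 1.18 mA.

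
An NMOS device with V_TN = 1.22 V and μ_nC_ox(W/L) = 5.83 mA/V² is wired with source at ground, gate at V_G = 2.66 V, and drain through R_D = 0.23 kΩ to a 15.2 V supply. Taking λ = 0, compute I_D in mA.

V_GS = V_G = 2.66 V, so V_ov = 2.66 − 1.22 = 1.44 V.
Assume saturation: I_D = ½ k_n V_ov² = 0.5 × 5.83 × 1.44² = 6.04 mA, giving V_DS = V_DD − I_D R_D = 15.2 − 6.04 × 0.23 = 13.8 V.
V_DS = 13.8 V ≥ V_ov = 1.44 V, confirming saturation.

I_D = 6.04 mA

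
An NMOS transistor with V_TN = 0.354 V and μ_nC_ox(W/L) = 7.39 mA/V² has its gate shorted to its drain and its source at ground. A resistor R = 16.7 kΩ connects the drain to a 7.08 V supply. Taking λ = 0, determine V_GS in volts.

V_GS = 0.676 V

With gate tied to drain, V_GS = V_DS ≥ V_GS − V_TN, so the device is in saturation.
KCL at the drain: ½ k_n (V_GS − V_TN)² = (V_DD − V_GS)/R.
Let x = V_GS − 0.354. Then 61.7 x² + x − 6.726 = 0, giving x = 0.322 V (positive root), so V_GS = 0.676 V.
I_D = (V_DD − V_GS)/R = (7.08 − 0.676) / 16.7 = 0.383 mA.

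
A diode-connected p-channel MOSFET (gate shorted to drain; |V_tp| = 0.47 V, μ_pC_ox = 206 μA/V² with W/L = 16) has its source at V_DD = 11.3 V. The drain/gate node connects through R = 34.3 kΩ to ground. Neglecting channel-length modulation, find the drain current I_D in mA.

I_D = 0.303 mA

With gate tied to drain, V_SG = V_SD ≥ V_SG − |V_tp|, so the device is in saturation.
k_p = μ_pC_ox · (W/L) = 3.296 mA/V².
KCL at the drain: ½ k_p (V_SG − |V_tp|)² = (V_DD − V_SG)/R.
Let x = V_SG − 0.47. Then 56.5 x² + x − 10.83 = 0, giving x = 0.429 V (positive root), so V_SG = 0.899 V.
I_D = (V_DD − V_SG)/R = (11.3 − 0.899) / 34.3 = 0.303 mA.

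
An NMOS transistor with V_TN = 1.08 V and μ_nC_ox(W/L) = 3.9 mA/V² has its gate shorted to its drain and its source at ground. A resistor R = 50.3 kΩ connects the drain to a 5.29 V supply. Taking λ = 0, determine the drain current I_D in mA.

I_D = 0.0797 mA

With gate tied to drain, V_GS = V_DS ≥ V_GS − V_TN, so the device is in saturation.
KCL at the drain: ½ k_n (V_GS − V_TN)² = (V_DD − V_GS)/R.
Let x = V_GS − 1.08. Then 98.1 x² + x − 4.21 = 0, giving x = 0.202 V (positive root), so V_GS = 1.28 V.
I_D = (V_DD − V_GS)/R = (5.29 − 1.28) / 50.3 = 0.0797 mA.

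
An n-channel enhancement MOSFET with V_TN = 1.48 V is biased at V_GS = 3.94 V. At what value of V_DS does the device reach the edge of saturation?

V_DS,sat = 2.46 V

The boundary between triode and saturation is V_DS = V_GS − V_TN = V_ov.
V_ov = 3.94 − 1.48 = 2.46 V.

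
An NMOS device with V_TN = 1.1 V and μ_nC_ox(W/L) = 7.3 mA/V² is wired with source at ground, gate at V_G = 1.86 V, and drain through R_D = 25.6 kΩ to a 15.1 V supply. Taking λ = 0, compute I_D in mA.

V_GS = V_G = 1.86 V, so V_ov = 1.86 − 1.1 = 0.76 V.
Assume saturation: I_D = ½ k_n V_ov² = 0.5 × 7.3 × 0.76² = 2.11 mA, giving V_DS = V_DD − I_D R_D = 15.1 − 2.11 × 25.6 = -38.9 V.
But -38.9 V < V_ov = 0.76 V, so the device is actually in triode.
In triode I_D = k_n[V_ov V_DS − ½ V_DS²] and I_D = (V_DD − V_DS)/R_D. Equating: 93.4 V_DS² − 143 V_DS + 15.1 = 0, giving V_DS = 0.114 V (the root below V_ov).
I_D = (15.1 − 0.114) / 25.6 = 0.585 mA.

I_D = 0.585 mA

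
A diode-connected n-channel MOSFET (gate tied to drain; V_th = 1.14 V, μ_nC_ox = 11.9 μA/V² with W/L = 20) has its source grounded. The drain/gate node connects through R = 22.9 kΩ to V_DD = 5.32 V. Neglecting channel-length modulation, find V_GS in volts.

With gate tied to drain, V_GS = V_DS ≥ V_GS − V_th, so the device is in saturation.
k_n = μ_nC_ox · (W/L) = 0.238 mA/V².
KCL at the drain: ½ k_n (V_GS − V_th)² = (V_DD − V_GS)/R.
Let x = V_GS − 1.14. Then 2.73 x² + x − 4.18 = 0, giving x = 1.07 V (positive root), so V_GS = 2.21 V.
I_D = (V_DD − V_GS)/R = (5.32 − 2.21) / 22.9 = 0.136 mA.

V_GS = 2.21 V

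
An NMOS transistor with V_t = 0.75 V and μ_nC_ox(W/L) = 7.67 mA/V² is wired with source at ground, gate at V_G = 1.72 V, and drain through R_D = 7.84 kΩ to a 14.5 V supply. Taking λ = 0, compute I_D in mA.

V_GS = V_G = 1.72 V, so V_ov = 1.72 − 0.75 = 0.97 V.
Assume saturation: I_D = ½ k_n V_ov² = 0.5 × 7.67 × 0.97² = 3.61 mA, giving V_DS = V_DD − I_D R_D = 14.5 − 3.61 × 7.84 = -13.8 V.
But -13.8 V < V_ov = 0.97 V, so the device is actually in triode.
In triode I_D = k_n[V_ov V_DS − ½ V_DS²] and I_D = (V_DD − V_DS)/R_D. Equating: 30.1 V_DS² − 59.33 V_DS + 14.5 = 0, giving V_DS = 0.286 V (the root below V_ov).
I_D = (14.5 − 0.286) / 7.84 = 1.81 mA.

I_D = 1.81 mA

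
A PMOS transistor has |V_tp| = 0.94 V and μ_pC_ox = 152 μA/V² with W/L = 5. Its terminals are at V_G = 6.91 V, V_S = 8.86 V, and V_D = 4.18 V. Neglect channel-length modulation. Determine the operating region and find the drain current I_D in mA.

V_SG = V_S − V_G = 8.86 − 6.91 = 1.95 V; V_SD = V_S − V_D = 8.86 − 4.18 = 4.68 V.
k_p = μ_pC_ox · (W/L) = 0.76 mA/V².
V_ov = V_SG − |V_tp| = 1.95 − 0.94 = 1.01 V.
Since V_SD = 4.68 V ≥ V_ov = 1.01 V, the device is in saturation.
I_D = ½ k_p V_ov² = 0.5 × 0.76 × 1.01² = 0.388 mA.

Saturation; I_D = 0.388 mA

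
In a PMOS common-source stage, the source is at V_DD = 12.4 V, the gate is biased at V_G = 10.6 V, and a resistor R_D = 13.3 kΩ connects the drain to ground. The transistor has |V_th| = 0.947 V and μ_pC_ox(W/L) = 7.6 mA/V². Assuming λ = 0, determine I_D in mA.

I_D = 0.921 mA

V_SG = V_DD − V_G = 12.4 − 10.6 = 1.8 V, so V_ov = 1.8 − 0.947 = 0.853 V.
Assume saturation: I_D = ½ k_p V_ov² = 0.5 × 7.6 × 0.853² = 2.76 mA, giving V_SD = V_DD − I_D R_D = 12.4 − 2.76 × 13.3 = -24.4 V.
But -24.4 V < V_ov = 0.853 V, so the device is actually in triode.
In triode I_D = k_p[V_ov V_SD − ½ V_SD²] and I_D = (V_DD − V_SD)/R_D. Equating: 50.5 V_SD² − 87.22 V_SD + 12.4 = 0, giving V_SD = 0.156 V (the root below V_ov).
I_D = (12.4 − 0.156) / 13.3 = 0.921 mA.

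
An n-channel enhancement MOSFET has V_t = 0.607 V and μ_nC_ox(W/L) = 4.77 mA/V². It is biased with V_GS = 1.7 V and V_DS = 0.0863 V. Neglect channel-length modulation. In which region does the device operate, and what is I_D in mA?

Triode; I_D = 0.432 mA

V_ov = V_GS − V_t = 1.7 − 0.607 = 1.09 V.
Since V_DS = 0.0863 V < V_ov = 1.09 V, the device is in the triode region.
I_D = k_n [V_ov · V_DS − ½ V_DS²] = 4.77 × [1.09 × 0.0863 − 0.5 × 0.0863²] = 0.432 mA.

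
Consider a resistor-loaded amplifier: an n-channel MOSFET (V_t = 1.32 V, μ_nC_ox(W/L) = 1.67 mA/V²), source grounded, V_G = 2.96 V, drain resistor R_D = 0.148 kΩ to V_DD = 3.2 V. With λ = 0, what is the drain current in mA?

I_D = 2.25 mA

V_GS = V_G = 2.96 V, so V_ov = 2.96 − 1.32 = 1.64 V.
Assume saturation: I_D = ½ k_n V_ov² = 0.5 × 1.67 × 1.64² = 2.25 mA, giving V_DS = V_DD − I_D R_D = 3.2 − 2.25 × 0.148 = 2.87 V.
V_DS = 2.87 V ≥ V_ov = 1.64 V, confirming saturation.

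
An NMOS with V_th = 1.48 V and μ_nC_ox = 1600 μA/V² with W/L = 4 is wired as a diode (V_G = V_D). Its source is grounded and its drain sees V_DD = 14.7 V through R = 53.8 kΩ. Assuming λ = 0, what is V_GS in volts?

V_GS = 1.75 V

With gate tied to drain, V_GS = V_DS ≥ V_GS − V_th, so the device is in saturation.
k_n = μ_nC_ox · (W/L) = 6.4 mA/V².
KCL at the drain: ½ k_n (V_GS − V_th)² = (V_DD − V_GS)/R.
Let x = V_GS − 1.48. Then 172 x² + x − 13.22 = 0, giving x = 0.274 V (positive root), so V_GS = 1.75 V.
I_D = (V_DD − V_GS)/R = (14.7 − 1.75) / 53.8 = 0.241 mA.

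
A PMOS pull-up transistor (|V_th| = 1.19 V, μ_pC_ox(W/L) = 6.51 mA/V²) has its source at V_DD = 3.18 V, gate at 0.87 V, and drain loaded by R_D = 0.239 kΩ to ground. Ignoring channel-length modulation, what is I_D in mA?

I_D = 4.08 mA

V_SG = V_DD − V_G = 3.18 − 0.87 = 2.31 V, so V_ov = 2.31 − 1.19 = 1.12 V.
Assume saturation: I_D = ½ k_p V_ov² = 0.5 × 6.51 × 1.12² = 4.08 mA, giving V_SD = V_DD − I_D R_D = 3.18 − 4.08 × 0.239 = 2.2 V.
V_SD = 2.2 V ≥ V_ov = 1.12 V, confirming saturation.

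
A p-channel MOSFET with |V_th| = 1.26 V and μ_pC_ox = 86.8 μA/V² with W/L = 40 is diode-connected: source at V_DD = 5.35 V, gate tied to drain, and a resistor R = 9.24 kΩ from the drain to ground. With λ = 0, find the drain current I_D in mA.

With gate tied to drain, V_SG = V_SD ≥ V_SG − |V_th|, so the device is in saturation.
k_p = μ_pC_ox · (W/L) = 3.472 mA/V².
KCL at the drain: ½ k_p (V_SG − |V_th|)² = (V_DD − V_SG)/R.
Let x = V_SG − 1.26. Then 16 x² + x − 4.09 = 0, giving x = 0.475 V (positive root), so V_SG = 1.73 V.
I_D = (V_DD − V_SG)/R = (5.35 − 1.73) / 9.24 = 0.391 mA.

I_D = 0.391 mA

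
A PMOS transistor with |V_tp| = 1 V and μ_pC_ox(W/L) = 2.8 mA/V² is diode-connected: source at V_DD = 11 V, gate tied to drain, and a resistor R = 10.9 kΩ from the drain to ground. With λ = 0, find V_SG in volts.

With gate tied to drain, V_SG = V_SD ≥ V_SG − |V_tp|, so the device is in saturation.
KCL at the drain: ½ k_p (V_SG − |V_tp|)² = (V_DD − V_SG)/R.
Let x = V_SG − 1. Then 15.3 x² + x − 10 = 0, giving x = 0.777 V (positive root), so V_SG = 1.78 V.
I_D = (V_DD − V_SG)/R = (11 − 1.78) / 10.9 = 0.846 mA.

V_SG = 1.78 V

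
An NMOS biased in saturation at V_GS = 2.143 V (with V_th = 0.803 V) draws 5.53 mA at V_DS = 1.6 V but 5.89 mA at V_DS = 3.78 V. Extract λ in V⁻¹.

λ = 0.0314 V⁻¹

With V_GS fixed, I_D ∝ (1 + λ V_DS) in saturation, so I_D2/I_D1 = (1 + λ V_DS2)/(1 + λ V_DS1).
5.89/5.53 = 1.065 = (1 + 3.78 λ)/(1 + 1.6 λ).
Solving: λ (I_D1 V_DS2 − I_D2 V_DS1) = I_D2 − I_D1, so λ = (5.89 − 5.53) / (5.53 × 3.78 − 5.89 × 1.6) = 0.36 / 11.5 = 0.0314 V⁻¹.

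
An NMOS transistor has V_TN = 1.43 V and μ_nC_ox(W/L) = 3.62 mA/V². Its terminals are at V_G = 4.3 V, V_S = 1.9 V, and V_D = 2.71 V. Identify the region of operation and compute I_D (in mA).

V_GS = V_G − V_S = 4.3 − 1.9 = 2.4 V; V_DS = V_D − V_S = 2.71 − 1.9 = 0.81 V.
V_ov = V_GS − V_TN = 2.4 − 1.43 = 0.97 V.
Since V_DS = 0.81 V < V_ov = 0.97 V, the device is in the triode region.
I_D = k_n [V_ov · V_DS − ½ V_DS²] = 3.62 × [0.97 × 0.81 − 0.5 × 0.81²] = 1.66 mA.

Triode; I_D = 1.66 mA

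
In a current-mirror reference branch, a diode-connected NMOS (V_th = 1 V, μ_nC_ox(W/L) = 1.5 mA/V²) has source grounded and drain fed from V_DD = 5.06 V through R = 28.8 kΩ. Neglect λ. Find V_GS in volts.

V_GS = 1.41 V

With gate tied to drain, V_GS = V_DS ≥ V_GS − V_th, so the device is in saturation.
KCL at the drain: ½ k_n (V_GS − V_th)² = (V_DD − V_GS)/R.
Let x = V_GS − 1. Then 21.6 x² + x − 4.06 = 0, giving x = 0.411 V (positive root), so V_GS = 1.41 V.
I_D = (V_DD − V_GS)/R = (5.06 − 1.41) / 28.8 = 0.127 mA.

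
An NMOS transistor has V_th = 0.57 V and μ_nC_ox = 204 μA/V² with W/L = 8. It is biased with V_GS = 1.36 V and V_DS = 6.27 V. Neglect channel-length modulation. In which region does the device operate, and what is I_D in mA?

Saturation; I_D = 0.509 mA

k_n = μ_nC_ox · (W/L) = 1.632 mA/V².
V_ov = V_GS − V_th = 1.36 − 0.57 = 0.79 V.
Since V_DS = 6.27 V ≥ V_ov = 0.79 V, the device is in saturation.
I_D = ½ k_n V_ov² = 0.5 × 1.632 × 0.79² = 0.509 mA.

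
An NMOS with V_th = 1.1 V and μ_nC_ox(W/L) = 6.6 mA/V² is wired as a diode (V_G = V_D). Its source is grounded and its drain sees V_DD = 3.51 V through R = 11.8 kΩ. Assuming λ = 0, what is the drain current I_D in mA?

With gate tied to drain, V_GS = V_DS ≥ V_GS − V_th, so the device is in saturation.
KCL at the drain: ½ k_n (V_GS − V_th)² = (V_DD − V_GS)/R.
Let x = V_GS − 1.1. Then 38.9 x² + x − 2.41 = 0, giving x = 0.236 V (positive root), so V_GS = 1.34 V.
I_D = (V_DD − V_GS)/R = (3.51 − 1.34) / 11.8 = 0.184 mA.

I_D = 0.184 mA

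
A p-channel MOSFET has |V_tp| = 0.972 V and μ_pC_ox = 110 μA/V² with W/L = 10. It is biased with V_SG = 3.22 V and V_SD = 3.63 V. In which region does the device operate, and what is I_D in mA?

k_p = μ_pC_ox · (W/L) = 1.1 mA/V².
V_ov = V_SG − |V_tp| = 3.22 − 0.972 = 2.25 V.
Since V_SD = 3.63 V ≥ V_ov = 2.25 V, the device is in saturation.
I_D = ½ k_p V_ov² = 0.5 × 1.1 × 2.25² = 2.78 mA.

Saturation; I_D = 2.78 mA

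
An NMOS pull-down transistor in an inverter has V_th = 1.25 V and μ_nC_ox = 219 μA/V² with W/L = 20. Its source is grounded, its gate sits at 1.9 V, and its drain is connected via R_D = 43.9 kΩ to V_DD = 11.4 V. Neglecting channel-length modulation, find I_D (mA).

I_D = 0.257 mA

V_GS = V_G = 1.9 V, so V_ov = 1.9 − 1.25 = 0.65 V.
k_n = μ_nC_ox · (W/L) = 4.38 mA/V².
Assume saturation: I_D = ½ k_n V_ov² = 0.5 × 4.38 × 0.65² = 0.925 mA, giving V_DS = V_DD − I_D R_D = 11.4 − 0.925 × 43.9 = -29.2 V.
But -29.2 V < V_ov = 0.65 V, so the device is actually in triode.
In triode I_D = k_n[V_ov V_DS − ½ V_DS²] and I_D = (V_DD − V_DS)/R_D. Equating: 96.1 V_DS² − 126 V_DS + 11.4 = 0, giving V_DS = 0.0978 V (the root below V_ov).
I_D = (11.4 − 0.0978) / 43.9 = 0.257 mA.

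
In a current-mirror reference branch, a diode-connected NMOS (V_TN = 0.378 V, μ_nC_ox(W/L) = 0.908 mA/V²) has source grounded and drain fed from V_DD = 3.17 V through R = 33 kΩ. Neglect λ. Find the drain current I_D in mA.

With gate tied to drain, V_GS = V_DS ≥ V_GS − V_TN, so the device is in saturation.
KCL at the drain: ½ k_n (V_GS − V_TN)² = (V_DD − V_GS)/R.
Let x = V_GS − 0.378. Then 15 x² + x − 2.792 = 0, giving x = 0.4 V (positive root), so V_GS = 0.778 V.
I_D = (V_DD − V_GS)/R = (3.17 − 0.778) / 33 = 0.0725 mA.

I_D = 0.0725 mA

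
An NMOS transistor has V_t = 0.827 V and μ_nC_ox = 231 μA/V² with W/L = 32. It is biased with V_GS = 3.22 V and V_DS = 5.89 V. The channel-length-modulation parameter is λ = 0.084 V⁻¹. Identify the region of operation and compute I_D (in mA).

k_n = μ_nC_ox · (W/L) = 7.392 mA/V².
V_ov = V_GS − V_t = 3.22 − 0.827 = 2.39 V.
Since V_DS = 5.89 V ≥ V_ov = 2.39 V, the device is in saturation.
I_D = ½ k_n V_ov² (1 + λ V_DS) = 0.5 × 7.392 × 2.39² × (1 + 0.084 × 5.89) = 31.6 mA.

Saturation; I_D = 31.6 mA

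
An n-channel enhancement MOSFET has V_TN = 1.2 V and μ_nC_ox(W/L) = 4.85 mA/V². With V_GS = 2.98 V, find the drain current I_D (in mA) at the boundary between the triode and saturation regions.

At the boundary V_DS = V_ov = V_GS − V_TN = 2.98 − 1.2 = 1.78 V.
I_D = ½ k_n V_ov² = 0.5 × 4.85 × 1.78² = 7.68 mA.

I_D = 7.68 mA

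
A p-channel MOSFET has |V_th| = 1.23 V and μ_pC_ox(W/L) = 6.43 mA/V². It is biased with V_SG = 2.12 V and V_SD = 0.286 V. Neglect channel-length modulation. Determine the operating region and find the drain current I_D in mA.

V_ov = V_SG − |V_th| = 2.12 − 1.23 = 0.89 V.
Since V_SD = 0.286 V < V_ov = 0.89 V, the device is in the triode region.
I_D = k_p [V_ov · V_SD − ½ V_SD²] = 6.43 × [0.89 × 0.286 − 0.5 × 0.286²] = 1.37 mA.

Triode; I_D = 1.37 mA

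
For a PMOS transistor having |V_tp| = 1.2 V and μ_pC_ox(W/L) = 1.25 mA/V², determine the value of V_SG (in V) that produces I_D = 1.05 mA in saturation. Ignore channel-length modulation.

In saturation I_D = ½ k_p (V_SG − |V_tp|)², so V_SG − |V_tp| = √(2 I_D / k_p) = √(2 × 1.05 / 1.25) = 1.3 V.
V_SG = 1.2 + 1.3 = 2.5 V.

V_SG = 2.50 V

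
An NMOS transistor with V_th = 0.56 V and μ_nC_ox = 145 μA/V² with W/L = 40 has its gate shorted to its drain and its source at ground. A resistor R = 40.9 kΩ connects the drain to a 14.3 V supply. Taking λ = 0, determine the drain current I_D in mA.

I_D = 0.328 mA

With gate tied to drain, V_GS = V_DS ≥ V_GS − V_th, so the device is in saturation.
k_n = μ_nC_ox · (W/L) = 5.8 mA/V².
KCL at the drain: ½ k_n (V_GS − V_th)² = (V_DD − V_GS)/R.
Let x = V_GS − 0.56. Then 119 x² + x − 13.74 = 0, giving x = 0.336 V (positive root), so V_GS = 0.896 V.
I_D = (V_DD − V_GS)/R = (14.3 − 0.896) / 40.9 = 0.328 mA.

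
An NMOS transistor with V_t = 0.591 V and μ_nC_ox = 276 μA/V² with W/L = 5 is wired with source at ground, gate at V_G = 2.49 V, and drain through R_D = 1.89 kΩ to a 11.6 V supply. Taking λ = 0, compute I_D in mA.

I_D = 2.49 mA

V_GS = V_G = 2.49 V, so V_ov = 2.49 − 0.591 = 1.9 V.
k_n = μ_nC_ox · (W/L) = 1.38 mA/V².
Assume saturation: I_D = ½ k_n V_ov² = 0.5 × 1.38 × 1.9² = 2.49 mA, giving V_DS = V_DD − I_D R_D = 11.6 − 2.49 × 1.89 = 6.9 V.
V_DS = 6.9 V ≥ V_ov = 1.9 V, confirming saturation.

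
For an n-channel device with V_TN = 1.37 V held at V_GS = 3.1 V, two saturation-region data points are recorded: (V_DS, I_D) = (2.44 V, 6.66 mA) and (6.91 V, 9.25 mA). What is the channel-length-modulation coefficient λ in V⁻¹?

With V_GS fixed, I_D ∝ (1 + λ V_DS) in saturation, so I_D2/I_D1 = (1 + λ V_DS2)/(1 + λ V_DS1).
9.25/6.66 = 1.389 = (1 + 6.91 λ)/(1 + 2.44 λ).
Solving: λ (I_D1 V_DS2 − I_D2 V_DS1) = I_D2 − I_D1, so λ = (9.25 − 6.66) / (6.66 × 6.91 − 9.25 × 2.44) = 2.59 / 23.5 = 0.11 V⁻¹.

λ = 0.110 V⁻¹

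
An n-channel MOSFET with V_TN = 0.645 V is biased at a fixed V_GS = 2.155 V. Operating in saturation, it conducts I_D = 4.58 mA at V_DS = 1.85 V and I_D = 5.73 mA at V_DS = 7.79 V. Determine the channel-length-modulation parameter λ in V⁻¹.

λ = 0.0459 V⁻¹

With V_GS fixed, I_D ∝ (1 + λ V_DS) in saturation, so I_D2/I_D1 = (1 + λ V_DS2)/(1 + λ V_DS1).
5.73/4.58 = 1.251 = (1 + 7.79 λ)/(1 + 1.85 λ).
Solving: λ (I_D1 V_DS2 − I_D2 V_DS1) = I_D2 − I_D1, so λ = (5.73 − 4.58) / (4.58 × 7.79 − 5.73 × 1.85) = 1.15 / 25.1 = 0.0459 V⁻¹.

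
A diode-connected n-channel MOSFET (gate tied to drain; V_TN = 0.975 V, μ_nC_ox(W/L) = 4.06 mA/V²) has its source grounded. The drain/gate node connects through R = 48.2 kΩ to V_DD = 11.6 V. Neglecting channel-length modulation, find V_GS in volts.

With gate tied to drain, V_GS = V_DS ≥ V_GS − V_TN, so the device is in saturation.
KCL at the drain: ½ k_n (V_GS − V_TN)² = (V_DD − V_GS)/R.
Let x = V_GS − 0.975. Then 97.8 x² + x − 10.62 = 0, giving x = 0.324 V (positive root), so V_GS = 1.3 V.
I_D = (V_DD − V_GS)/R = (11.6 − 1.3) / 48.2 = 0.214 mA.

V_GS = 1.30 V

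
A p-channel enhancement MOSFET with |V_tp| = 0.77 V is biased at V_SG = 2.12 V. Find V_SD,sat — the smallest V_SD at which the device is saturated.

The boundary between triode and saturation is V_SD = V_SG − |V_tp| = V_ov.
V_ov = 2.12 − 0.77 = 1.35 V.

V_SD,sat = 1.35 V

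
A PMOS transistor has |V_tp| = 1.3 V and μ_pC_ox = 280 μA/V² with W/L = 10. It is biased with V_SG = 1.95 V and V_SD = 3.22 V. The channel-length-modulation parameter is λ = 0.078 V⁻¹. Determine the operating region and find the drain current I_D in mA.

Saturation; I_D = 0.740 mA

k_p = μ_pC_ox · (W/L) = 2.8 mA/V².
V_ov = V_SG − |V_tp| = 1.95 − 1.3 = 0.65 V.
Since V_SD = 3.22 V ≥ V_ov = 0.65 V, the device is in saturation.
I_D = ½ k_p V_ov² (1 + λ V_SD) = 0.5 × 2.8 × 0.65² × (1 + 0.078 × 3.22) = 0.74 mA.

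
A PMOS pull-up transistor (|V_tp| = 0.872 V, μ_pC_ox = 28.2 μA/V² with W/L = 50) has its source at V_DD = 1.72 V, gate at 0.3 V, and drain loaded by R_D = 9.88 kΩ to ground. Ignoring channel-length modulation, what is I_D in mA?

V_SG = V_DD − V_G = 1.72 − 0.3 = 1.42 V, so V_ov = 1.42 − 0.872 = 0.548 V.
k_p = μ_pC_ox · (W/L) = 1.41 mA/V².
Assume saturation: I_D = ½ k_p V_ov² = 0.5 × 1.41 × 0.548² = 0.212 mA, giving V_SD = V_DD − I_D R_D = 1.72 − 0.212 × 9.88 = -0.372 V.
But -0.372 V < V_ov = 0.548 V, so the device is actually in triode.
In triode I_D = k_p[V_ov V_SD − ½ V_SD²] and I_D = (V_DD − V_SD)/R_D. Equating: 6.97 V_SD² − 8.634 V_SD + 1.72 = 0, giving V_SD = 0.249 V (the root below V_ov).
I_D = (1.72 − 0.249) / 9.88 = 0.149 mA.

I_D = 0.149 mA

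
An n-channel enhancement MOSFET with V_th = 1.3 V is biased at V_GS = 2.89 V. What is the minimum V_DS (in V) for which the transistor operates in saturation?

The boundary between triode and saturation is V_DS = V_GS − V_th = V_ov.
V_ov = 2.89 − 1.3 = 1.59 V.

V_DS,sat = 1.59 V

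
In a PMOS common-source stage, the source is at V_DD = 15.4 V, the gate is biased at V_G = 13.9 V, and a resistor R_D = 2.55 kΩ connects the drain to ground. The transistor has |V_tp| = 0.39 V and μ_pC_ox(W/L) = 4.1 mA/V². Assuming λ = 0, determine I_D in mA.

V_SG = V_DD − V_G = 15.4 − 13.9 = 1.5 V, so V_ov = 1.5 − 0.39 = 1.11 V.
Assume saturation: I_D = ½ k_p V_ov² = 0.5 × 4.1 × 1.11² = 2.53 mA, giving V_SD = V_DD − I_D R_D = 15.4 − 2.53 × 2.55 = 8.96 V.
V_SD = 8.96 V ≥ V_ov = 1.11 V, confirming saturation.

I_D = 2.53 mA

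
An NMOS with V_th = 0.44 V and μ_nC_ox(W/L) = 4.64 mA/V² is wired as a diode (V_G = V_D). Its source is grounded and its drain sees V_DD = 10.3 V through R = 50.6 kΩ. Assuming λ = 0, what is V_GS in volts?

With gate tied to drain, V_GS = V_DS ≥ V_GS − V_th, so the device is in saturation.
KCL at the drain: ½ k_n (V_GS − V_th)² = (V_DD − V_GS)/R.
Let x = V_GS − 0.44. Then 117 x² + x − 9.86 = 0, giving x = 0.286 V (positive root), so V_GS = 0.726 V.
I_D = (V_DD − V_GS)/R = (10.3 − 0.726) / 50.6 = 0.189 mA.

V_GS = 0.726 V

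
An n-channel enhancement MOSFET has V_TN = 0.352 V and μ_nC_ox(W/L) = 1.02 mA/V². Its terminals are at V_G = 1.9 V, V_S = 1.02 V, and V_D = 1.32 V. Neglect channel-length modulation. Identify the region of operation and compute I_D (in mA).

V_GS = V_G − V_S = 1.9 − 1.02 = 0.88 V; V_DS = V_D − V_S = 1.32 − 1.02 = 0.3 V.
V_ov = V_GS − V_TN = 0.88 − 0.352 = 0.528 V.
Since V_DS = 0.3 V < V_ov = 0.528 V, the device is in the triode region.
I_D = k_n [V_ov · V_DS − ½ V_DS²] = 1.02 × [0.528 × 0.3 − 0.5 × 0.3²] = 0.116 mA.

Triode; I_D = 0.116 mA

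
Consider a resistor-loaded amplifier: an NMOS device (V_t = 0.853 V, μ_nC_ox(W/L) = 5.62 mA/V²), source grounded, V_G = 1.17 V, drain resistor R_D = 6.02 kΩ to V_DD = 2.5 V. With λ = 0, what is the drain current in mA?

I_D = 0.282 mA

V_GS = V_G = 1.17 V, so V_ov = 1.17 − 0.853 = 0.317 V.
Assume saturation: I_D = ½ k_n V_ov² = 0.5 × 5.62 × 0.317² = 0.282 mA, giving V_DS = V_DD − I_D R_D = 2.5 − 0.282 × 6.02 = 0.8 V.
V_DS = 0.8 V ≥ V_ov = 0.317 V, confirming saturation.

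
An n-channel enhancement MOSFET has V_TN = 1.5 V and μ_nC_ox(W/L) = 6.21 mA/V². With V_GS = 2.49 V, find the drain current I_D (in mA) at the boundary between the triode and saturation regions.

I_D = 3.04 mA

At the boundary V_DS = V_ov = V_GS − V_TN = 2.49 − 1.5 = 0.99 V.
I_D = ½ k_n V_ov² = 0.5 × 6.21 × 0.99² = 3.04 mA.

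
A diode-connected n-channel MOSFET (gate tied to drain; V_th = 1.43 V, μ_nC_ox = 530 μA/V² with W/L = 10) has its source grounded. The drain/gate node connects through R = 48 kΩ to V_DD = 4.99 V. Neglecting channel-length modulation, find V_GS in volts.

V_GS = 1.59 V

With gate tied to drain, V_GS = V_DS ≥ V_GS − V_th, so the device is in saturation.
k_n = μ_nC_ox · (W/L) = 5.3 mA/V².
KCL at the drain: ½ k_n (V_GS − V_th)² = (V_DD − V_GS)/R.
Let x = V_GS − 1.43. Then 127 x² + x − 3.56 = 0, giving x = 0.163 V (positive root), so V_GS = 1.59 V.
I_D = (V_DD − V_GS)/R = (4.99 − 1.59) / 48 = 0.0708 mA.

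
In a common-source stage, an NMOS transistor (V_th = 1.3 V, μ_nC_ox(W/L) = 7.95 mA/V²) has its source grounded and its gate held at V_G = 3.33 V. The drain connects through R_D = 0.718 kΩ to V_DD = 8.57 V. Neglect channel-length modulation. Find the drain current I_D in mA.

I_D = 10.8 mA

V_GS = V_G = 3.33 V, so V_ov = 3.33 − 1.3 = 2.03 V.
Assume saturation: I_D = ½ k_n V_ov² = 0.5 × 7.95 × 2.03² = 16.4 mA, giving V_DS = V_DD − I_D R_D = 8.57 − 16.4 × 0.718 = -3.19 V.
But -3.19 V < V_ov = 2.03 V, so the device is actually in triode.
In triode I_D = k_n[V_ov V_DS − ½ V_DS²] and I_D = (V_DD − V_DS)/R_D. Equating: 2.85 V_DS² − 12.59 V_DS + 8.57 = 0, giving V_DS = 0.841 V (the root below V_ov).
I_D = (8.57 − 0.841) / 0.718 = 10.8 mA.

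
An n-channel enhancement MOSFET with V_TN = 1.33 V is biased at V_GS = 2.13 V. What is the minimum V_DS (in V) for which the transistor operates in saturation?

V_DS,sat = 0.800 V

The boundary between triode and saturation is V_DS = V_GS − V_TN = V_ov.
V_ov = 2.13 − 1.33 = 0.8 V.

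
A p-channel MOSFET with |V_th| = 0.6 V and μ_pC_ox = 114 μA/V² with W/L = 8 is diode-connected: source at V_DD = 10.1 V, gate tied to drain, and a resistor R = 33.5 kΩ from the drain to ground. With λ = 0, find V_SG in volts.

V_SG = 1.36 V

With gate tied to drain, V_SG = V_SD ≥ V_SG − |V_th|, so the device is in saturation.
k_p = μ_pC_ox · (W/L) = 0.912 mA/V².
KCL at the drain: ½ k_p (V_SG − |V_th|)² = (V_DD − V_SG)/R.
Let x = V_SG − 0.6. Then 15.3 x² + x − 9.5 = 0, giving x = 0.757 V (positive root), so V_SG = 1.36 V.
I_D = (V_DD − V_SG)/R = (10.1 − 1.36) / 33.5 = 0.261 mA.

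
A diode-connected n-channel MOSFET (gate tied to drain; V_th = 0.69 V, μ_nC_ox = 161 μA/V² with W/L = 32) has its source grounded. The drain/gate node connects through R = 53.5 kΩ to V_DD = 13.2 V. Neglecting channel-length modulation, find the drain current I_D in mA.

I_D = 0.228 mA

With gate tied to drain, V_GS = V_DS ≥ V_GS − V_th, so the device is in saturation.
k_n = μ_nC_ox · (W/L) = 5.152 mA/V².
KCL at the drain: ½ k_n (V_GS − V_th)² = (V_DD − V_GS)/R.
Let x = V_GS − 0.69. Then 138 x² + x − 12.51 = 0, giving x = 0.298 V (positive root), so V_GS = 0.988 V.
I_D = (V_DD − V_GS)/R = (13.2 − 0.988) / 53.5 = 0.228 mA.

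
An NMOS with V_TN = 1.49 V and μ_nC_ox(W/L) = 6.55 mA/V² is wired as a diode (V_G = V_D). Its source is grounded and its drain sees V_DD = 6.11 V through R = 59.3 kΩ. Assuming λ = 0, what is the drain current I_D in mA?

I_D = 0.0754 mA

With gate tied to drain, V_GS = V_DS ≥ V_GS − V_TN, so the device is in saturation.
KCL at the drain: ½ k_n (V_GS − V_TN)² = (V_DD − V_GS)/R.
Let x = V_GS − 1.49. Then 194 x² + x − 4.62 = 0, giving x = 0.152 V (positive root), so V_GS = 1.64 V.
I_D = (V_DD − V_GS)/R = (6.11 − 1.64) / 59.3 = 0.0754 mA.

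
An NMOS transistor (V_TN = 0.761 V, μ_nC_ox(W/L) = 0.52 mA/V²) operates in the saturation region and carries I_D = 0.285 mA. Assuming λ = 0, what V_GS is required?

In saturation I_D = ½ k_n (V_GS − V_TN)², so V_GS − V_TN = √(2 I_D / k_n) = √(2 × 0.285 / 0.52) = 1.05 V.
V_GS = 0.761 + 1.05 = 1.81 V.

V_GS = 1.81 V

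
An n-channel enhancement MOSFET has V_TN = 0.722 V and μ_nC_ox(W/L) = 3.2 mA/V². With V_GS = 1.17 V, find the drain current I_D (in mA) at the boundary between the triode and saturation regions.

I_D = 0.321 mA

At the boundary V_DS = V_ov = V_GS − V_TN = 1.17 − 0.722 = 0.448 V.
I_D = ½ k_n V_ov² = 0.5 × 3.2 × 0.448² = 0.321 mA.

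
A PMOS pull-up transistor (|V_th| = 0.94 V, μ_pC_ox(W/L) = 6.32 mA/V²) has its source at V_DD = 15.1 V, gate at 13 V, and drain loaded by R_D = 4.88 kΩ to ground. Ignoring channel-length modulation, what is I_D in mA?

I_D = 2.99 mA

V_SG = V_DD − V_G = 15.1 − 13 = 2.1 V, so V_ov = 2.1 − 0.94 = 1.16 V.
Assume saturation: I_D = ½ k_p V_ov² = 0.5 × 6.32 × 1.16² = 4.25 mA, giving V_SD = V_DD − I_D R_D = 15.1 − 4.25 × 4.88 = -5.65 V.
But -5.65 V < V_ov = 1.16 V, so the device is actually in triode.
In triode I_D = k_p[V_ov V_SD − ½ V_SD²] and I_D = (V_DD − V_SD)/R_D. Equating: 15.4 V_SD² − 36.78 V_SD + 15.1 = 0, giving V_SD = 0.527 V (the root below V_ov).
I_D = (15.1 − 0.527) / 4.88 = 2.99 mA.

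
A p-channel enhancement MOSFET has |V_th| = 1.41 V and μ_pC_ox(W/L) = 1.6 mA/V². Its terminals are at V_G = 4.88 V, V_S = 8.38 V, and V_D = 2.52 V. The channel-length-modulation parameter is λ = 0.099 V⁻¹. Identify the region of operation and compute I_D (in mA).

Saturation; I_D = 5.52 mA

V_SG = V_S − V_G = 8.38 − 4.88 = 3.5 V; V_SD = V_S − V_D = 8.38 − 2.52 = 5.86 V.
V_ov = V_SG − |V_th| = 3.5 − 1.41 = 2.09 V.
Since V_SD = 5.86 V ≥ V_ov = 2.09 V, the device is in saturation.
I_D = ½ k_p V_ov² (1 + λ V_SD) = 0.5 × 1.6 × 2.09² × (1 + 0.099 × 5.86) = 5.52 mA.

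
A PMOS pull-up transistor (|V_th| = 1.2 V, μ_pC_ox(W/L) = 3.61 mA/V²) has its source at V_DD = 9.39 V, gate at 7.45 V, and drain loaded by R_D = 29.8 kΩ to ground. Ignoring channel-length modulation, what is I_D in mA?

I_D = 0.311 mA

V_SG = V_DD − V_G = 9.39 − 7.45 = 1.94 V, so V_ov = 1.94 − 1.2 = 0.74 V.
Assume saturation: I_D = ½ k_p V_ov² = 0.5 × 3.61 × 0.74² = 0.988 mA, giving V_SD = V_DD − I_D R_D = 9.39 − 0.988 × 29.8 = -20.1 V.
But -20.1 V < V_ov = 0.74 V, so the device is actually in triode.
In triode I_D = k_p[V_ov V_SD − ½ V_SD²] and I_D = (V_DD − V_SD)/R_D. Equating: 53.8 V_SD² − 80.61 V_SD + 9.39 = 0, giving V_SD = 0.127 V (the root below V_ov).
I_D = (9.39 − 0.127) / 29.8 = 0.311 mA.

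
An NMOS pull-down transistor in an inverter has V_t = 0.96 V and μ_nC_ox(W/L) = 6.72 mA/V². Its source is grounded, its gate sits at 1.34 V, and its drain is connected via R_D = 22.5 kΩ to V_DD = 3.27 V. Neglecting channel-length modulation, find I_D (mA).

V_GS = V_G = 1.34 V, so V_ov = 1.34 − 0.96 = 0.38 V.
Assume saturation: I_D = ½ k_n V_ov² = 0.5 × 6.72 × 0.38² = 0.485 mA, giving V_DS = V_DD − I_D R_D = 3.27 − 0.485 × 22.5 = -7.65 V.
But -7.65 V < V_ov = 0.38 V, so the device is actually in triode.
In triode I_D = k_n[V_ov V_DS − ½ V_DS²] and I_D = (V_DD − V_DS)/R_D. Equating: 75.6 V_DS² − 58.46 V_DS + 3.27 = 0, giving V_DS = 0.0607 V (the root below V_ov).
I_D = (3.27 − 0.0607) / 22.5 = 0.143 mA.

I_D = 0.143 mA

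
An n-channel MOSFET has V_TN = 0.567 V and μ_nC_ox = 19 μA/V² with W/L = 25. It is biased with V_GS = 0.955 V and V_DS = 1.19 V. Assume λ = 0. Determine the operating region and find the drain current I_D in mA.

Saturation; I_D = 0.0358 mA

k_n = μ_nC_ox · (W/L) = 0.475 mA/V².
V_ov = V_GS − V_TN = 0.955 − 0.567 = 0.388 V.
Since V_DS = 1.19 V ≥ V_ov = 0.388 V, the device is in saturation.
I_D = ½ k_n V_ov² = 0.5 × 0.475 × 0.388² = 0.0358 mA.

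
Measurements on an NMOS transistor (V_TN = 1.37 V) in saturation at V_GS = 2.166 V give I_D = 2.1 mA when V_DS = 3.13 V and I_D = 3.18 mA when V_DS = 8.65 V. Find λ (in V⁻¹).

λ = 0.132 V⁻¹

With V_GS fixed, I_D ∝ (1 + λ V_DS) in saturation, so I_D2/I_D1 = (1 + λ V_DS2)/(1 + λ V_DS1).
3.18/2.1 = 1.514 = (1 + 8.65 λ)/(1 + 3.13 λ).
Solving: λ (I_D1 V_DS2 − I_D2 V_DS1) = I_D2 − I_D1, so λ = (3.18 − 2.1) / (2.1 × 8.65 − 3.18 × 3.13) = 1.08 / 8.21 = 0.132 V⁻¹.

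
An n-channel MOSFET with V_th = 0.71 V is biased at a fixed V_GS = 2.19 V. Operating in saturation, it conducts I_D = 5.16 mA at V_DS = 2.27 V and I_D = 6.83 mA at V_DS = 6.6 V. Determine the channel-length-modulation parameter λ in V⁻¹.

λ = 0.0900 V⁻¹

With V_GS fixed, I_D ∝ (1 + λ V_DS) in saturation, so I_D2/I_D1 = (1 + λ V_DS2)/(1 + λ V_DS1).
6.83/5.16 = 1.324 = (1 + 6.6 λ)/(1 + 2.27 λ).
Solving: λ (I_D1 V_DS2 − I_D2 V_DS1) = I_D2 − I_D1, so λ = (6.83 − 5.16) / (5.16 × 6.6 − 6.83 × 2.27) = 1.67 / 18.6 = 0.09 V⁻¹.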